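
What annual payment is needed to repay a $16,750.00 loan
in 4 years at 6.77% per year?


Formula: PMT = PV * r / (1 - (1+r)^(-n))
Denominator: 1 - (1 + 0.0677)^(-4) = 0.23051
Numerator: $16,750.00 * 0.0677 = 1133.975
PMT = 1133.975 / 0.23051 = $4,919.42

$4,919.42


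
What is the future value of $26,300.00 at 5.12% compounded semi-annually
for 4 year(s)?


Formula: FV = P * (1 + r/m)^(m*t)
Period rate: r/m = 0.0512 / 2 = 0.0256
Total periods: m*t = 2 * 4 = 8
Growth factor: (1 + 0.0256)^8 = 1.22412
FV = $26,300.00 * 1.22412 = $32,194.36

$32,194.36


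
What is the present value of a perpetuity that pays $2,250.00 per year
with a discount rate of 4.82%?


Formula: PV = C / r
Substituting: PV = $2,250.00 / 0.0482
PV = $46,680.50

$46,680.50


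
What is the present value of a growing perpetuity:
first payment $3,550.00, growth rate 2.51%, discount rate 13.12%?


Formula: PV = C / (r - g)
Spread: r - g = 0.1312 - 0.0251 = 0.1061
Substituting: PV = $3,550.00 / 0.1061
PV = $33,459.00

$33,459.00


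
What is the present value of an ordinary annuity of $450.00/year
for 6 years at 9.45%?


Formula: PV = PMT * (1 - (1+r)^(-n)) / r
Discount factor: (1 + 0.0945)^(-6) = 0.581708
Bracket: 1 - 0.581708 = 0.418292
PV = $450.00 * 0.418292 / 0.0945 = $1,991.86

$1,991.86


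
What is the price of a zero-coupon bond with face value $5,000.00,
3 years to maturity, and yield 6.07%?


Formula: Price = FV / (1 + r)^n
Substituting: Price = $5,000.00 / (1 + 0.0607)^3
Discount factor: (1.0607)^3 = 1.193377
Price = $5,000.00 / 1.193377 = $4,189.79

$4,189.79


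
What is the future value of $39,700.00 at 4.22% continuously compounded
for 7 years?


Formula: FV = P * e^(r*t)
Exponent: r*t = 0.0422 * 7 = 0.2954
e^(0.2954) = 1.343664
FV = $39,700.00 * 1.343664 = $53,343.45

$53,343.45


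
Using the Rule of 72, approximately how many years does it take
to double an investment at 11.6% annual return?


Formula: Years ≈ 72 / r
Substituting: Years ≈ 72 / 11.6
Years ≈ 6.2

6.2 years


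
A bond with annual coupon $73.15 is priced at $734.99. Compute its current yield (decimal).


Formula: Current yield = annual coupon / price
Substituting: CY = $73.15 / $734.99
CY = 0.099525

0.099525


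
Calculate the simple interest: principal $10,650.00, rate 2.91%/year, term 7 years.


Formula: I = P * r * t
Substituting: I = $10,650.00 * 0.0291 * 7
Step: I = $10,650.00 * 0.2037
I = $2,169.41

$2,169.41


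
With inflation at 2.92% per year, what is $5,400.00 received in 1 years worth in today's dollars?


Formula: Real value = nominal / (1 + inflation)^years
Price level: (1 + 0.0292)^1 = 1.0292
Real value = $5,400.00 / 1.0292 = $5,246.79

$5,246.79


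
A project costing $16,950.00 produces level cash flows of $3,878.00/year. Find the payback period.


Formula: Payback = investment / annual cash flow
Substituting: Payback = $16,950.00 / $3,878.00
Payback = 4.3708 years

4.3708 years


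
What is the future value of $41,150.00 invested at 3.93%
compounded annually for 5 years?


Formula: FV = P * (1 + r)^n
Substituting: FV = $41,150.00 * (1 + 0.0393)^5
Growth factor: (1.0393)^5 = 1.212564
FV = $41,150.00 * 1.212564 = $49,897.00

$49,897.00


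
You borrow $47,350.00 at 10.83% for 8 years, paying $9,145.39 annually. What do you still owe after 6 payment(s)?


Formula: Balance = PV*(1+r)^k - PMT*((1+r)^k - 1)/r
Growth: (1 + 0.1083)^6 = 1.853293
Accumulated factor: ((1+r)^k - 1)/r = 7.878972
Balance = $47,350.00 * 1.853293 - $9,145.39 * 7.878972
Balance = $15,697.14

$15,697.14


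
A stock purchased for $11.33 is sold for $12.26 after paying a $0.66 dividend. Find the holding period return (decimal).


Formula: HPR = (P1 - P0 + D) / P0
Gain: $12.26 - $11.33 + $0.66 = $1.59
HPR = $1.59 / $11.33 = 0.1403

0.1403


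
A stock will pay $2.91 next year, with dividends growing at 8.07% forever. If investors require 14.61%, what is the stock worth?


Formula: P = D1 / (r - g)
Spread: r - g = 0.1461 - 0.0807 = 0.0654
Substituting: P = $2.91 / 0.0654
P = $44.50

$44.50


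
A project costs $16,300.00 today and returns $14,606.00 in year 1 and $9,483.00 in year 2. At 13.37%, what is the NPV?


Formula: NPV = C0 + C1/(1+r) + C2/(1+r)^2
Discount C1: $14,606.00 / (1 + 0.1337) = $12,883.48
Discount C2: $9,483.00 / (1 + 0.1337)^2 = $7,378.18
NPV = -$16,300.00 + $12,883.48 + $7,378.18 = $3,961.66

$3,961.66


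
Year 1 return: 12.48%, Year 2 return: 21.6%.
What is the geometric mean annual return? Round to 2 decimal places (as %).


Formula: Geometric mean = ((1+r1)*(1+r2))^(1/2) - 1
Product: (1 + 0.1248) * (1 + 0.216) = 1.1248 * 1.216 = 1.367757
Square root: 1.367757^0.5 = 1.169511
Geometric mean = 1.169511 - 1 = 0.169511
As percentage: 16.95%

16.95%


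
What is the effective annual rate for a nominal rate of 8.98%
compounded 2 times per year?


Formula: EAR = (1 + r/m)^m - 1
Period rate: r/m = 0.0898 / 2 = 0.0449
Compounding: (1 + 0.0449)^2 = 1.091816
EAR = 1.091816 - 1 = 0.091816

0.091816


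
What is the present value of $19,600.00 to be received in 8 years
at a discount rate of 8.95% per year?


Formula: PV = FV / (1 + r)^n
Substituting: PV = $19,600.00 / (1 + 0.0895)^8
Discount factor: (1.0895)^8 = 1.985262
PV = $19,600.00 / 1.985262 = $9,872.75

$9,872.75


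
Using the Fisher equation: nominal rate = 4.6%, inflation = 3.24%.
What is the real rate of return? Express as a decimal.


Formula: (1 + r_real) = (1 + r_nom) / (1 + inflation)
Substituting: (1 + r_real) = 1.046 / 1.0324
(1 + r_real) = 1.013173
r_real = 1.013173 - 1 = 0.013173

0.013173


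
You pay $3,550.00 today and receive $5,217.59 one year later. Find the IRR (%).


Formula: IRR = C1/C0 - 1
Substituting: IRR = $5,217.59 / $3,550.00 - 1
Ratio: 1.469744 - 1 = 0.469744
IRR = 46.9744%

46.9744%


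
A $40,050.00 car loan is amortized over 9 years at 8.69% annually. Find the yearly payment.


Formula: PMT = PV * r / (1 - (1+r)^(-n))
Denominator: 1 - (1 + 0.0869)^(-9) = 0.527618
Numerator: $40,050.00 * 0.0869 = 3480.345
PMT = 3480.345 / 0.527618 = $6,596.34

$6,596.34


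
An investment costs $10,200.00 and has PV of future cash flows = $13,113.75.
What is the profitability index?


Formula: PI = PV(cash flows) / initial investment
Substituting: PI = $13,113.75 / $10,200.00
PI = 1.2857

1.2857


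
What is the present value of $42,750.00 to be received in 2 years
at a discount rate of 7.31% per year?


Formula: PV = FV / (1 + r)^n
Substituting: PV = $42,750.00 / (1 + 0.0731)^2
Discount factor: (1.0731)^2 = 1.151544
PV = $42,750.00 / 1.151544 = $37,124.08

$37,124.08


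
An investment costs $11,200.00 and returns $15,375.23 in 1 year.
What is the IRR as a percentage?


Formula: IRR = C1/C0 - 1
Substituting: IRR = $15,375.23 / $11,200.00 - 1
Ratio: 1.372788 - 1 = 0.372788
IRR = 37.2788%

37.2788%


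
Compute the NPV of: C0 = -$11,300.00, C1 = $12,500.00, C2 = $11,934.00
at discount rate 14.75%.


Formula: NPV = C0 + C1/(1+r) + C2/(1+r)^2
Discount C1: $12,500.00 / (1 + 0.1475) = $10,893.25
Discount C2: $11,934.00 / (1 + 0.1475)^2 = $9,063.18
NPV = -$11,300.00 + $10,893.25 + $9,063.18 = $8,656.43

$8,656.43


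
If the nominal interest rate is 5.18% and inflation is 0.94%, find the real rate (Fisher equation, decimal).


Formula: (1 + r_real) = (1 + r_nom) / (1 + inflation)
Substituting: (1 + r_real) = 1.0518 / 1.0094
(1 + r_real) = 1.042005
r_real = 1.042005 - 1 = 0.042005

0.042005


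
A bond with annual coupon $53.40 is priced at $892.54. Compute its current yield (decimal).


Formula: Current yield = annual coupon / price
Substituting: CY = $53.40 / $892.54
CY = 0.059829

0.059829


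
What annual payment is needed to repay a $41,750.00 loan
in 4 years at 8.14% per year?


Formula: PMT = PV * r / (1 - (1+r)^(-n))
Denominator: 1 - (1 + 0.0814)^(-4) = 0.268769
Numerator: $41,750.00 * 0.0814 = 3398.45
PMT = 3398.45 / 0.268769 = $12,644.50

$12,644.50


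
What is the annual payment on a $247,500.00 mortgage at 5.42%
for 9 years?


Formula: PMT = PV * r / (1 - (1+r)^(-n))
Denominator: 1 - (1 + 0.0542)^(-9) = 0.37814
Numerator: $247,500.00 * 0.0542 = 13414.5
PMT = 13414.5 / 0.37814 = $35,474.99

$35,474.99


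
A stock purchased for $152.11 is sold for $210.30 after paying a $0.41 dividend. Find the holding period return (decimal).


Formula: HPR = (P1 - P0 + D) / P0
Gain: $210.30 - $152.11 + $0.41 = $58.60
HPR = $58.60 / $152.11 = 0.3852

0.3852


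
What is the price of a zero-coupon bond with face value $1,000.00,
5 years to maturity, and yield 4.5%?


Formula: Price = FV / (1 + r)^n
Substituting: Price = $1,000.00 / (1 + 0.045)^5
Discount factor: (1.045)^5 = 1.246182
Price = $1,000.00 / 1.246182 = $802.45

$802.45


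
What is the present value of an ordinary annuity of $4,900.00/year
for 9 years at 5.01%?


Formula: PV = PMT * (1 - (1+r)^(-n)) / r
Discount factor: (1 + 0.0501)^(-9) = 0.644057
Bracket: 1 - 0.644057 = 0.355943
PV = $4,900.00 * 0.355943 / 0.0501 = $34,812.82

$34,812.82


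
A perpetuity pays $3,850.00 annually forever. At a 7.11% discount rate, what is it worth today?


Formula: PV = C / r
Substituting: PV = $3,850.00 / 0.0711
PV = $54,149.09

$54,149.09


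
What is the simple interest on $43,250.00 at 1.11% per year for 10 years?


Formula: I = P * r * t
Substituting: I = $43,250.00 * 0.0111 * 10
Step: I = $43,250.00 * 0.111
I = $4,800.75

$4,800.75


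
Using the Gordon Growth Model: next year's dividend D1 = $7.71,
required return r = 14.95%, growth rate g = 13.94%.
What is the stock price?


Formula: P = D1 / (r - g)
Spread: r - g = 0.1495 - 0.1394 = 0.0101
Substituting: P = $7.71 / 0.0101
P = $763.37

$763.37


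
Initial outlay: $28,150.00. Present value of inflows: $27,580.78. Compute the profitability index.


Formula: PI = PV(cash flows) / initial investment
Substituting: PI = $27,580.78 / $28,150.00
PI = 0.9798

0.9798


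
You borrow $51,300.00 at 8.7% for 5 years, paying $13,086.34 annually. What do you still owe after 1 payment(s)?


Formula: Balance = PV*(1+r)^k - PMT*((1+r)^k - 1)/r
Growth: (1 + 0.087)^1 = 1.087
Accumulated factor: ((1+r)^k - 1)/r = 1.0
Balance = $51,300.00 * 1.087 - $13,086.34 * 1.0
Balance = $42,676.76

$42,676.76


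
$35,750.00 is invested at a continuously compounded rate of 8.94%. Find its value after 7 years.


Formula: FV = P * e^(r*t)
Exponent: r*t = 0.0894 * 7 = 0.6258
e^(0.6258) = 1.869741
FV = $35,750.00 * 1.869741 = $66,843.25

$66,843.25


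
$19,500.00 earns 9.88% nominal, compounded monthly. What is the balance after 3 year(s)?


Formula: FV = P * (1 + r/m)^(m*t)
Period rate: r/m = 0.0988 / 12 = 0.008233
Total periods: m*t = 12 * 3 = 36
Growth factor: (1 + 0.008233)^36 = 1.343377
FV = $19,500.00 * 1.343377 = $26,195.85

$26,195.85


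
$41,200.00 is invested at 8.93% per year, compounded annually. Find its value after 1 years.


Formula: FV = P * (1 + r)^n
Substituting: FV = $41,200.00 * (1 + 0.0893)^1
Growth factor: (1.0893)^1 = 1.0893
FV = $41,200.00 * 1.0893 = $44,879.16

$44,879.16


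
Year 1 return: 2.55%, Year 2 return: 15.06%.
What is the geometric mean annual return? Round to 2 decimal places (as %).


Formula: Geometric mean = ((1+r1)*(1+r2))^(1/2) - 1
Product: (1 + 0.0255) * (1 + 0.1506) = 1.0255 * 1.1506 = 1.17994
Square root: 1.17994^0.5 = 1.086251
Geometric mean = 1.086251 - 1 = 0.086251
As percentage: 8.63%

8.63%


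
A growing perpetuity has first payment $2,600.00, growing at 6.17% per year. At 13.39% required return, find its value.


Formula: PV = C / (r - g)
Spread: r - g = 0.1339 - 0.0617 = 0.0722
Substituting: PV = $2,600.00 / 0.0722
PV = $36,011.08

$36,011.08


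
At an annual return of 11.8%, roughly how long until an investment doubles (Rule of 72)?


Formula: Years ≈ 72 / r
Substituting: Years ≈ 72 / 11.8
Years ≈ 6.1

6.1 years


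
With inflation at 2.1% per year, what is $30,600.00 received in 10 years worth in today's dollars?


Formula: Real value = nominal / (1 + inflation)^years
Price level: (1 + 0.021)^10 = 1.230998
Real value = $30,600.00 / 1.230998 = $24,857.88

$24,857.88


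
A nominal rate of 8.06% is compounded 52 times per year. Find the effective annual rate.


Formula: EAR = (1 + r/m)^m - 1
Period rate: r/m = 0.0806 / 52 = 0.00155
Compounding: (1 + 0.00155)^52 = 1.08387
EAR = 1.08387 - 1 = 0.08387

0.08387


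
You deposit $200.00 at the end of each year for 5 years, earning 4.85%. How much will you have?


Formula: FV = PMT * ((1+r)^n - 1) / r
Growth factor: (1 + 0.0485)^5 = 1.267191
Numerator: 1.267191 - 1 = 0.267191
FV = $200.00 * 0.267191 / 0.0485 = $1,101.82

$1,101.82


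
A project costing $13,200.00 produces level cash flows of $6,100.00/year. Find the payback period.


Formula: Payback = investment / annual cash flow
Substituting: Payback = $13,200.00 / $6,100.00
Payback = 2.1639 years

2.1639 years


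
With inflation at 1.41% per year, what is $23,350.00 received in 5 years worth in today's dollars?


Formula: Real value = nominal / (1 + inflation)^years
Price level: (1 + 0.0141)^5 = 1.072516
Real value = $23,350.00 / 1.072516 = $21,771.23

$21,771.23


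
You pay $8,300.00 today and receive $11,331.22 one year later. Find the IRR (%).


Formula: IRR = C1/C0 - 1
Substituting: IRR = $11,331.22 / $8,300.00 - 1
Ratio: 1.365207 - 1 = 0.365207
IRR = 36.5207%

36.5207%


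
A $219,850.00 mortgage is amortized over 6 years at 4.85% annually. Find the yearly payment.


Formula: PMT = PV * r / (1 - (1+r)^(-n))
Denominator: 1 - (1 + 0.0485)^(-6) = 0.247356
Numerator: $219,850.00 * 0.0485 = 10662.725
PMT = 10662.725 / 0.247356 = $43,106.73

$43,106.73


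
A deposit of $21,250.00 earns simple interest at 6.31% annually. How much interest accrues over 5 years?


Formula: I = P * r * t
Substituting: I = $21,250.00 * 0.0631 * 5
Step: I = $21,250.00 * 0.3155
I = $6,704.38

$6,704.38


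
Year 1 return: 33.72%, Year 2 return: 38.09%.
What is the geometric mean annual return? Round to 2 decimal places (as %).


Formula: Geometric mean = ((1+r1)*(1+r2))^(1/2) - 1
Product: (1 + 0.3372) * (1 + 0.3809) = 1.3372 * 1.3809 = 1.846539
Square root: 1.846539^0.5 = 1.358874
Geometric mean = 1.358874 - 1 = 0.358874
As percentage: 35.89%

35.89%


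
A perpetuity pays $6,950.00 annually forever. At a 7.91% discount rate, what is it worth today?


Formula: PV = C / r
Substituting: PV = $6,950.00 / 0.0791
PV = $87,863.46

$87,863.46


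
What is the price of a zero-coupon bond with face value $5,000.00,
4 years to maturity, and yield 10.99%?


Formula: Price = FV / (1 + r)^n
Substituting: Price = $5,000.00 / (1 + 0.1099)^4
Discount factor: (1.1099)^4 = 1.517523
Price = $5,000.00 / 1.517523 = $3,294.84

$3,294.84


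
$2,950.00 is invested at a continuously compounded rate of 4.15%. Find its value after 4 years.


Formula: FV = P * e^(r*t)
Exponent: r*t = 0.0415 * 4 = 0.166
e^(0.166) = 1.180573
FV = $2,950.00 * 1.180573 = $3,482.69

$3,482.69


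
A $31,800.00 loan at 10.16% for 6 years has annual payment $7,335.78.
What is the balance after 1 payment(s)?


Formula: Balance = PV*(1+r)^k - PMT*((1+r)^k - 1)/r
Growth: (1 + 0.1016)^1 = 1.1016
Accumulated factor: ((1+r)^k - 1)/r = 1.0
Balance = $31,800.00 * 1.1016 - $7,335.78 * 1.0
Balance = $27,695.10

$27,695.10


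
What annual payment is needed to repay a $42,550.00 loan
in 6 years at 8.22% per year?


Formula: PMT = PV * r / (1 - (1+r)^(-n))
Denominator: 1 - (1 + 0.0822)^(-6) = 0.377478
Numerator: $42,550.00 * 0.0822 = 3497.61
PMT = 3497.61 / 0.377478 = $9,265.74

$9,265.74


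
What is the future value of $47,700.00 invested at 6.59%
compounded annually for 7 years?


Formula: FV = P * (1 + r)^n
Substituting: FV = $47,700.00 * (1 + 0.0659)^7
Growth factor: (1.0659)^7 = 1.563202
FV = $47,700.00 * 1.563202 = $74,564.76

$74,564.76


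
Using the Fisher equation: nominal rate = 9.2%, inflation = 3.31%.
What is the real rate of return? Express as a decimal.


Formula: (1 + r_real) = (1 + r_nom) / (1 + inflation)
Substituting: (1 + r_real) = 1.092 / 1.0331
(1 + r_real) = 1.057013
r_real = 1.057013 - 1 = 0.057013

0.057013


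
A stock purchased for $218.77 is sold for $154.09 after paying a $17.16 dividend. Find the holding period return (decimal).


Formula: HPR = (P1 - P0 + D) / P0
Gain: $154.09 - $218.77 + $17.16 = -$47.52
HPR = -$47.52 / $218.77 = -0.2172

-0.2172


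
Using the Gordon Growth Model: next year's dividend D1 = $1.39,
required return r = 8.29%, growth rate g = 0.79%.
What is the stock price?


Formula: P = D1 / (r - g)
Spread: r - g = 0.0829 - 0.0079 = 0.075
Substituting: P = $1.39 / 0.075
P = $18.53

$18.53


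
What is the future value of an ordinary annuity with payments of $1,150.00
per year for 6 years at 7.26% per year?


Formula: FV = PMT * ((1+r)^n - 1) / r
Growth factor: (1 + 0.0726)^6 = 1.522744
Numerator: 1.522744 - 1 = 0.522744
FV = $1,150.00 * 0.522744 / 0.0726 = $8,280.37

$8,280.37


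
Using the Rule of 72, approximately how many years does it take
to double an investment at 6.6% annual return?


Formula: Years ≈ 72 / r
Substituting: Years ≈ 72 / 6.6
Years ≈ 10.9

10.9 years


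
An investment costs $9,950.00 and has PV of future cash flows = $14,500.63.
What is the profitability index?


Formula: PI = PV(cash flows) / initial investment
Substituting: PI = $14,500.63 / $9,950.00
PI = 1.4573

1.4573


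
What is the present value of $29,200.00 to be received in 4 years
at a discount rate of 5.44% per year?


Formula: PV = FV / (1 + r)^n
Substituting: PV = $29,200.00 / (1 + 0.0544)^4
Discount factor: (1.0544)^4 = 1.236009
PV = $29,200.00 / 1.236009 = $23,624.43

$23,624.43


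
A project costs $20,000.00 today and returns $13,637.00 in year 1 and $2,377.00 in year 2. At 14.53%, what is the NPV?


Formula: NPV = C0 + C1/(1+r) + C2/(1+r)^2
Discount C1: $13,637.00 / (1 + 0.1453) = $11,906.92
Discount C2: $2,377.00 / (1 + 0.1453)^2 = $1,812.14
NPV = -$20,000.00 + $11,906.92 + $1,812.14 = -$6,280.94

-$6,280.94


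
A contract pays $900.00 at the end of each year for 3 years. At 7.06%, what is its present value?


Formula: PV = PMT * (1 - (1+r)^(-n)) / r
Discount factor: (1 + 0.0706)^(-3) = 0.814926
Bracket: 1 - 0.814926 = 0.185074
PV = $900.00 * 0.185074 / 0.0706 = $2,359.30

$2,359.30


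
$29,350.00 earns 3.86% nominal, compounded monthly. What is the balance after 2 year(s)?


Formula: FV = P * (1 + r/m)^(m*t)
Period rate: r/m = 0.0386 / 12 = 0.003217
Total periods: m*t = 12 * 2 = 24
Growth factor: (1 + 0.003217)^24 = 1.080124
FV = $29,350.00 * 1.080124 = $31,701.65

$31,701.65


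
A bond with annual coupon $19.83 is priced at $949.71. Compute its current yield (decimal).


Formula: Current yield = annual coupon / price
Substituting: CY = $19.83 / $949.71
CY = 0.02088

0.02088


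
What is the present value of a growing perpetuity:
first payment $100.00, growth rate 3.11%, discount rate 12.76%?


Formula: PV = C / (r - g)
Spread: r - g = 0.1276 - 0.0311 = 0.0965
Substituting: PV = $100.00 / 0.0965
PV = $1,036.27

$1,036.27


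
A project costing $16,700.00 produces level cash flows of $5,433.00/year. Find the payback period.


Formula: Payback = investment / annual cash flow
Substituting: Payback = $16,700.00 / $5,433.00
Payback = 3.0738 years

3.0738 years


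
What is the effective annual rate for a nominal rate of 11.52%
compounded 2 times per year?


Formula: EAR = (1 + r/m)^m - 1
Period rate: r/m = 0.1152 / 2 = 0.0576
Compounding: (1 + 0.0576)^2 = 1.118518
EAR = 1.118518 - 1 = 0.118518

0.118518


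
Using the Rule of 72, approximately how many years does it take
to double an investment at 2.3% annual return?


Formula: Years ≈ 72 / r
Substituting: Years ≈ 72 / 2.3
Years ≈ 31.3

31.3 years


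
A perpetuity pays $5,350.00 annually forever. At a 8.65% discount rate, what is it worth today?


Formula: PV = C / r
Substituting: PV = $5,350.00 / 0.0865
PV = $61,849.71

$61,849.71


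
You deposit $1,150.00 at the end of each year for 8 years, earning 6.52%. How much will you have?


Formula: FV = PMT * ((1+r)^n - 1) / r
Growth factor: (1 + 0.0652)^8 = 1.657484
Numerator: 1.657484 - 1 = 0.657484
FV = $1,150.00 * 0.657484 / 0.0652 = $11,596.72

$11,596.72


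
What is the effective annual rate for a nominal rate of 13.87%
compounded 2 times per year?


Formula: EAR = (1 + r/m)^m - 1
Period rate: r/m = 0.1387 / 2 = 0.06935
Compounding: (1 + 0.06935)^2 = 1.143509
EAR = 1.143509 - 1 = 0.143509

0.143509


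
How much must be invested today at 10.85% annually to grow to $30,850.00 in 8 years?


Formula: PV = FV / (1 + r)^n
Substituting: PV = $30,850.00 / (1 + 0.1085)^8
Discount factor: (1.1085)^8 = 2.279741
PV = $30,850.00 / 2.279741 = $13,532.24

$13,532.24


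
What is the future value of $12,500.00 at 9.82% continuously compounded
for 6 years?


Formula: FV = P * e^(r*t)
Exponent: r*t = 0.0982 * 6 = 0.5892
e^(0.5892) = 1.802546
FV = $12,500.00 * 1.802546 = $22,531.82

$22,531.82


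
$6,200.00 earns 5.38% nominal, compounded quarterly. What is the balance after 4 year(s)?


Formula: FV = P * (1 + r/m)^(m*t)
Period rate: r/m = 0.0538 / 4 = 0.01345
Total periods: m*t = 4 * 4 = 16
Growth factor: (1 + 0.01345)^16 = 1.238332
FV = $6,200.00 * 1.238332 = $7,677.66

$7,677.66


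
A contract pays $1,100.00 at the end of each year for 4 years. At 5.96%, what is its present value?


Formula: PV = PMT * (1 - (1+r)^(-n)) / r
Discount factor: (1 + 0.0596)^(-4) = 0.79329
Bracket: 1 - 0.79329 = 0.20671
PV = $1,100.00 * 0.20671 / 0.0596 = $3,815.11

$3,815.11


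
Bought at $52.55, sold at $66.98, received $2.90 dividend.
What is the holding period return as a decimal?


Formula: HPR = (P1 - P0 + D) / P0
Gain: $66.98 - $52.55 + $2.90 = $17.33
HPR = $17.33 / $52.55 = 0.3298

0.3298


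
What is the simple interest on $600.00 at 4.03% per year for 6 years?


Formula: I = P * r * t
Substituting: I = $600.00 * 0.0403 * 6
Step: I = $600.00 * 0.2418
I = $145.08

$145.08


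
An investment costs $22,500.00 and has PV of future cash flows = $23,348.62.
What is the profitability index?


Formula: PI = PV(cash flows) / initial investment
Substituting: PI = $23,348.62 / $22,500.00
PI = 1.0377

1.0377


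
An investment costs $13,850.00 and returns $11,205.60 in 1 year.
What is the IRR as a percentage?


Formula: IRR = C1/C0 - 1
Substituting: IRR = $11,205.60 / $13,850.00 - 1
Ratio: 0.809069 - 1 = -0.190931
IRR = -19.0931%

-19.0931%


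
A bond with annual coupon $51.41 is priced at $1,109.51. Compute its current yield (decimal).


Formula: Current yield = annual coupon / price
Substituting: CY = $51.41 / $1,109.51
CY = 0.046336

0.046336


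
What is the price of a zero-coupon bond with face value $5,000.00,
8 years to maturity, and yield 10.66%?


Formula: Price = FV / (1 + r)^n
Substituting: Price = $5,000.00 / (1 + 0.1066)^8
Discount factor: (1.1066)^8 = 2.248668
Price = $5,000.00 / 2.248668 = $2,223.54

$2,223.54


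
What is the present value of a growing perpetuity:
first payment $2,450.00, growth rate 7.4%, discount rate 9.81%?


Formula: PV = C / (r - g)
Spread: r - g = 0.0981 - 0.074 = 0.0241
Substituting: PV = $2,450.00 / 0.0241
PV = $101,659.75

$101,659.75


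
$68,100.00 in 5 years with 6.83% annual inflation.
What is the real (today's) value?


Formula: Real value = nominal / (1 + inflation)^years
Price level: (1 + 0.0683)^5 = 1.391445
Real value = $68,100.00 / 1.391445 = $48,941.92

$48,941.92


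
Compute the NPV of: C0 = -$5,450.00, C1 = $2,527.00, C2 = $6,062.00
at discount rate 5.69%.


Formula: NPV = C0 + C1/(1+r) + C2/(1+r)^2
Discount C1: $2,527.00 / (1 + 0.0569) = $2,390.95
Discount C2: $6,062.00 / (1 + 0.0569)^2 = $5,426.85
NPV = -$5,450.00 + $2,390.95 + $5,426.85 = $2,367.81

$2,367.81


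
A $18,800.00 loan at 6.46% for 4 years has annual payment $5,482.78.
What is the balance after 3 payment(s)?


Formula: Balance = PV*(1+r)^k - PMT*((1+r)^k - 1)/r
Growth: (1 + 0.0646)^3 = 1.206589
Accumulated factor: ((1+r)^k - 1)/r = 3.197973
Balance = $18,800.00 * 1.206589 - $5,482.78 * 3.197973
Balance = $5,150.09

$5,150.09


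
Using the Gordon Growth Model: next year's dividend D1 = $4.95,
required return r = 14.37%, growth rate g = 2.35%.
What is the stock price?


Formula: P = D1 / (r - g)
Spread: r - g = 0.1437 - 0.0235 = 0.1202
Substituting: P = $4.95 / 0.1202
P = $41.18

$41.18


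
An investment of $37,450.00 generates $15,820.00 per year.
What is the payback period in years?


Formula: Payback = investment / annual cash flow
Substituting: Payback = $37,450.00 / $15,820.00
Payback = 2.3673 years

2.3673 years


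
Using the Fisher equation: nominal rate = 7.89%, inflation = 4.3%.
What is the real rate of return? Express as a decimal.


Formula: (1 + r_real) = (1 + r_nom) / (1 + inflation)
Substituting: (1 + r_real) = 1.0789 / 1.043
(1 + r_real) = 1.03442
r_real = 1.03442 - 1 = 0.03442

0.03442


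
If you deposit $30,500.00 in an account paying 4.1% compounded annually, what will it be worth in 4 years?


Formula: FV = P * (1 + r)^n
Substituting: FV = $30,500.00 * (1 + 0.041)^4
Growth factor: (1.041)^4 = 1.174365
FV = $30,500.00 * 1.174365 = $35,818.12

$35,818.12


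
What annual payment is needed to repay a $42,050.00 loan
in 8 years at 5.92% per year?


Formula: PMT = PV * r / (1 - (1+r)^(-n))
Denominator: 1 - (1 + 0.0592)^(-8) = 0.368787
Numerator: $42,050.00 * 0.0592 = 2489.36
PMT = 2489.36 / 0.368787 = $6,750.14

$6,750.14


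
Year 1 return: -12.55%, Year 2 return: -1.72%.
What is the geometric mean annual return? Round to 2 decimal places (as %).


Formula: Geometric mean = ((1+r1)*(1+r2))^(1/2) - 1
Product: (1 + -0.1255) * (1 + -0.0172) = 0.8745 * 0.9828 = 0.859459
Square root: 0.859459^0.5 = 0.92707
Geometric mean = 0.92707 - 1 = -0.07293
As percentage: -7.29%

-7.29%


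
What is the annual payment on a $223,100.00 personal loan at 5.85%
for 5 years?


Formula: PMT = PV * r / (1 - (1+r)^(-n))
Denominator: 1 - (1 + 0.0585)^(-5) = 0.247432
Numerator: $223,100.00 * 0.0585 = 13051.35
PMT = 13051.35 / 0.247432 = $52,747.20

$52,747.20


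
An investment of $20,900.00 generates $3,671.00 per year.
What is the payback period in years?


Formula: Payback = investment / annual cash flow
Substituting: Payback = $20,900.00 / $3,671.00
Payback = 5.6933 years

5.6933 years


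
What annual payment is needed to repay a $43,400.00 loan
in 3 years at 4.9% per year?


Formula: PMT = PV * r / (1 - (1+r)^(-n))
Denominator: 1 - (1 + 0.049)^(-3) = 0.13369
Numerator: $43,400.00 * 0.049 = 2126.6
PMT = 2126.6 / 0.13369 = $15,907.00

$15,907.00


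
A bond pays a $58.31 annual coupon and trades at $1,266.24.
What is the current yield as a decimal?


Formula: Current yield = annual coupon / price
Substituting: CY = $58.31 / $1,266.24
CY = 0.04605

0.04605


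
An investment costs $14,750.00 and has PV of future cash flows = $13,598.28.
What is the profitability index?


Formula: PI = PV(cash flows) / initial investment
Substituting: PI = $13,598.28 / $14,750.00
PI = 0.9219

0.9219


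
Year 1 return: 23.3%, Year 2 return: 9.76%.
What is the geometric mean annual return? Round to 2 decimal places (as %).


Formula: Geometric mean = ((1+r1)*(1+r2))^(1/2) - 1
Product: (1 + 0.233) * (1 + 0.0976) = 1.233 * 1.0976 = 1.353341
Square root: 1.353341^0.5 = 1.163332
Geometric mean = 1.163332 - 1 = 0.163332
As percentage: 16.33%

16.33%


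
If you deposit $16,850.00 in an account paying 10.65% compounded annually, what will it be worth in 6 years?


Formula: FV = P * (1 + r)^n
Substituting: FV = $16,850.00 * (1 + 0.1065)^6
Growth factor: (1.1065)^6 = 1.835306
FV = $16,850.00 * 1.835306 = $30,924.91

$30,924.91


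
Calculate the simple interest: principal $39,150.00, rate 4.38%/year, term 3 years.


Formula: I = P * r * t
Substituting: I = $39,150.00 * 0.0438 * 3
Step: I = $39,150.00 * 0.1314
I = $5,144.31

$5,144.31


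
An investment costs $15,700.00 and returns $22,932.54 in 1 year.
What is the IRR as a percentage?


Formula: IRR = C1/C0 - 1
Substituting: IRR = $22,932.54 / $15,700.00 - 1
Ratio: 1.460671 - 1 = 0.460671
IRR = 46.0671%

46.0671%


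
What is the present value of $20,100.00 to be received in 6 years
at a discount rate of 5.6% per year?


Formula: PV = FV / (1 + r)^n
Substituting: PV = $20,100.00 / (1 + 0.056)^6
Discount factor: (1.056)^6 = 1.386703
PV = $20,100.00 / 1.386703 = $14,494.81

$14,494.81


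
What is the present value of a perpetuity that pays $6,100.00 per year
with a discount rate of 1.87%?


Formula: PV = C / r
Substituting: PV = $6,100.00 / 0.0187
PV = $326,203.21

$326,203.21


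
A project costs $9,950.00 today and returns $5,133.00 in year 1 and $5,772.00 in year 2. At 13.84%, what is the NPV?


Formula: NPV = C0 + C1/(1+r) + C2/(1+r)^2
Discount C1: $5,133.00 / (1 + 0.1384) = $4,508.96
Discount C2: $5,772.00 / (1 + 0.1384)^2 = $4,453.86
NPV = -$9,950.00 + $4,508.96 + $4,453.86 = -$987.18

-$987.18


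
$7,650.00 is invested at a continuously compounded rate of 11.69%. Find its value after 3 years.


Formula: FV = P * e^(r*t)
Exponent: r*t = 0.1169 * 3 = 0.3507
e^(0.3507) = 1.420061
FV = $7,650.00 * 1.420061 = $10,863.47

$10,863.47


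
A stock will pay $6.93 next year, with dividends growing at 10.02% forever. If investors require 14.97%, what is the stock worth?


Formula: P = D1 / (r - g)
Spread: r - g = 0.1497 - 0.1002 = 0.0495
Substituting: P = $6.93 / 0.0495
P = $140.00

$140.00


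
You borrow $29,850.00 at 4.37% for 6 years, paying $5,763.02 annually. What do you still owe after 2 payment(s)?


Formula: Balance = PV*(1+r)^k - PMT*((1+r)^k - 1)/r
Growth: (1 + 0.0437)^2 = 1.08931
Accumulated factor: ((1+r)^k - 1)/r = 2.0437
Balance = $29,850.00 * 1.08931 - $5,763.02 * 2.0437
Balance = $20,738.01

$20,738.01


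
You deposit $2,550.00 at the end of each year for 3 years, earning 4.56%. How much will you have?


Formula: FV = PMT * ((1+r)^n - 1) / r
Growth factor: (1 + 0.0456)^3 = 1.143133
Numerator: 1.143133 - 1 = 0.143133
FV = $2,550.00 * 0.143133 / 0.0456 = $8,004.14

$8,004.14


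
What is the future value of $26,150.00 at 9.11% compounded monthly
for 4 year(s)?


Formula: FV = P * (1 + r/m)^(m*t)
Period rate: r/m = 0.0911 / 12 = 0.007592
Total periods: m*t = 12 * 4 = 48
Growth factor: (1 + 0.007592)^48 = 1.43767
FV = $26,150.00 * 1.43767 = $37,595.07

$37,595.07


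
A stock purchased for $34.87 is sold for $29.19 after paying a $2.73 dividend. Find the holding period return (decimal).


Formula: HPR = (P1 - P0 + D) / P0
Gain: $29.19 - $34.87 + $2.73 = -$2.95
HPR = -$2.95 / $34.87 = -0.0846

-0.0846


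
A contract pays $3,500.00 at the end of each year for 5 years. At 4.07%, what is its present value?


Formula: PV = PMT * (1 - (1+r)^(-n)) / r
Discount factor: (1 + 0.0407)^(-5) = 0.819167
Bracket: 1 - 0.819167 = 0.180833
PV = $3,500.00 * 0.180833 / 0.0407 = $15,550.79

$15,550.79


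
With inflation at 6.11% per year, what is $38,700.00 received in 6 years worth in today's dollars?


Formula: Real value = nominal / (1 + inflation)^years
Price level: (1 + 0.0611)^6 = 1.427374
Real value = $38,700.00 / 1.427374 = $27,112.72

$27,112.72


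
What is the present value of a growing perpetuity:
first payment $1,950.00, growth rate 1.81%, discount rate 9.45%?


Formula: PV = C / (r - g)
Spread: r - g = 0.0945 - 0.0181 = 0.0764
Substituting: PV = $1,950.00 / 0.0764
PV = $25,523.56

$25,523.56


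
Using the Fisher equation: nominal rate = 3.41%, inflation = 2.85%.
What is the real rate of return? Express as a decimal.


Formula: (1 + r_real) = (1 + r_nom) / (1 + inflation)
Substituting: (1 + r_real) = 1.0341 / 1.0285
(1 + r_real) = 1.005445
r_real = 1.005445 - 1 = 0.005445

0.005445


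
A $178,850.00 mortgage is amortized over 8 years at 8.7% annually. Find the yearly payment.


Formula: PMT = PV * r / (1 - (1+r)^(-n))
Denominator: 1 - (1 + 0.087)^(-8) = 0.486945
Numerator: $178,850.00 * 0.087 = 15559.95
PMT = 15559.95 / 0.486945 = $31,954.20

$31,954.20


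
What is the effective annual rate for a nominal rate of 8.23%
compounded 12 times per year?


Formula: EAR = (1 + r/m)^m - 1
Period rate: r/m = 0.0823 / 12 = 0.006858
Compounding: (1 + 0.006858)^12 = 1.085477
EAR = 1.085477 - 1 = 0.085477

0.085477


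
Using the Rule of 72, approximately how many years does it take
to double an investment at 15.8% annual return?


Formula: Years ≈ 72 / r
Substituting: Years ≈ 72 / 15.8
Years ≈ 4.6

4.6 years


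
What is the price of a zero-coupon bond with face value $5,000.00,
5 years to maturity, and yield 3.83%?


Formula: Price = FV / (1 + r)^n
Substituting: Price = $5,000.00 / (1 + 0.0383)^5
Discount factor: (1.0383)^5 = 1.206742
Price = $5,000.00 / 1.206742 = $4,143.39

$4,143.39


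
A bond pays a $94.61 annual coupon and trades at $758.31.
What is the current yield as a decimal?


Formula: Current yield = annual coupon / price
Substituting: CY = $94.61 / $758.31
CY = 0.124764

0.124764


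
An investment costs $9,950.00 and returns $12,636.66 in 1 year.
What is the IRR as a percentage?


Formula: IRR = C1/C0 - 1
Substituting: IRR = $12,636.66 / $9,950.00 - 1
Ratio: 1.270016 - 1 = 0.270016
IRR = 27.0016%

27.0016%


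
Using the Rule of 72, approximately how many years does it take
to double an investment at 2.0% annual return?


Formula: Years ≈ 72 / r
Substituting: Years ≈ 72 / 2.0
Years ≈ 36.0

36.0 years


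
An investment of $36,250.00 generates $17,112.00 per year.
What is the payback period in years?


Formula: Payback = investment / annual cash flow
Substituting: Payback = $36,250.00 / $17,112.00
Payback = 2.1184 years

2.1184 years


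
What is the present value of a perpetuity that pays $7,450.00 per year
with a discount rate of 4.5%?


Formula: PV = C / r
Substituting: PV = $7,450.00 / 0.045
PV = $165,555.56

$165,555.56


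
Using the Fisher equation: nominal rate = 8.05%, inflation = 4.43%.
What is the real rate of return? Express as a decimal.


Formula: (1 + r_real) = (1 + r_nom) / (1 + inflation)
Substituting: (1 + r_real) = 1.0805 / 1.0443
(1 + r_real) = 1.034664
r_real = 1.034664 - 1 = 0.034664

0.034664


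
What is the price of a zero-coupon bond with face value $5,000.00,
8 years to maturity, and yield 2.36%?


Formula: Price = FV / (1 + r)^n
Substituting: Price = $5,000.00 / (1 + 0.0236)^8
Discount factor: (1.0236)^8 = 1.205153
Price = $5,000.00 / 1.205153 = $4,148.85

$4,148.85


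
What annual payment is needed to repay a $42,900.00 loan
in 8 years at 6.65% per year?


Formula: PMT = PV * r / (1 - (1+r)^(-n))
Denominator: 1 - (1 + 0.0665)^(-8) = 0.402534
Numerator: $42,900.00 * 0.0665 = 2852.85
PMT = 2852.85 / 0.402534 = $7,087.23

$7,087.23


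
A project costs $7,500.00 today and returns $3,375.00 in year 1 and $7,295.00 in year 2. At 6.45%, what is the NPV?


Formula: NPV = C0 + C1/(1+r) + C2/(1+r)^2
Discount C1: $3,375.00 / (1 + 0.0645) = $3,170.50
Discount C2: $7,295.00 / (1 + 0.0645)^2 = $6,437.75
NPV = -$7,500.00 + $3,170.50 + $6,437.75 = $2,108.25

$2,108.25


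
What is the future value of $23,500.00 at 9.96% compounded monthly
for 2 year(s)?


Formula: FV = P * (1 + r/m)^(m*t)
Period rate: r/m = 0.0996 / 12 = 0.0083
Total periods: m*t = 12 * 2 = 24
Growth factor: (1 + 0.0083)^24 = 1.219423
FV = $23,500.00 * 1.219423 = $28,656.44

$28,656.44


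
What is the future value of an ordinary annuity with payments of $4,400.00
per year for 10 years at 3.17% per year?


Formula: FV = PMT * ((1+r)^n - 1) / r
Growth factor: (1 + 0.0317)^10 = 1.366263
Numerator: 1.366263 - 1 = 0.366263
FV = $4,400.00 * 0.366263 / 0.0317 = $50,837.77

$50,837.77


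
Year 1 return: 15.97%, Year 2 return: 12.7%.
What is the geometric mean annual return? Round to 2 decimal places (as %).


Formula: Geometric mean = ((1+r1)*(1+r2))^(1/2) - 1
Product: (1 + 0.1597) * (1 + 0.127) = 1.1597 * 1.127 = 1.306982
Square root: 1.306982^0.5 = 1.143233
Geometric mean = 1.143233 - 1 = 0.143233
As percentage: 14.32%

14.32%


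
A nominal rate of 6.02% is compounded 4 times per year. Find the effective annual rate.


Formula: EAR = (1 + r/m)^m - 1
Period rate: r/m = 0.0602 / 4 = 0.01505
Compounding: (1 + 0.01505)^4 = 1.061573
EAR = 1.061573 - 1 = 0.061573

0.061573


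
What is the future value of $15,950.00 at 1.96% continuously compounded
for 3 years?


Formula: FV = P * e^(r*t)
Exponent: r*t = 0.0196 * 3 = 0.0588
e^(0.0588) = 1.060563
FV = $15,950.00 * 1.060563 = $16,915.98

$16,915.98


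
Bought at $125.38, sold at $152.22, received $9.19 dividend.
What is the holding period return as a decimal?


Formula: HPR = (P1 - P0 + D) / P0
Gain: $152.22 - $125.38 + $9.19 = $36.03
HPR = $36.03 / $125.38 = 0.2874

0.2874


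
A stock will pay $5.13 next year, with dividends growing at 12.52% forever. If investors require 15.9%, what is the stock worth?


Formula: P = D1 / (r - g)
Spread: r - g = 0.159 - 0.1252 = 0.0338
Substituting: P = $5.13 / 0.0338
P = $151.78

$151.78


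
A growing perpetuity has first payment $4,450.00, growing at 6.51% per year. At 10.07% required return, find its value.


Formula: PV = C / (r - g)
Spread: r - g = 0.1007 - 0.0651 = 0.0356
Substituting: PV = $4,450.00 / 0.0356
PV = $125,000.00

$125,000.00


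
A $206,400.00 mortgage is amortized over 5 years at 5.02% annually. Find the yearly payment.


Formula: PMT = PV * r / (1 - (1+r)^(-n))
Denominator: 1 - (1 + 0.0502)^(-5) = 0.21722
Numerator: $206,400.00 * 0.0502 = 10361.28
PMT = 10361.28 / 0.21722 = $47,699.56

$47,699.56


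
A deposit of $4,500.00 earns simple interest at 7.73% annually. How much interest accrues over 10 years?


Formula: I = P * r * t
Substituting: I = $4,500.00 * 0.0773 * 10
Step: I = $4,500.00 * 0.773
I = $3,478.50

$3,478.50


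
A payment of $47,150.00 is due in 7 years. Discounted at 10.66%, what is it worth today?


Formula: PV = FV / (1 + r)^n
Substituting: PV = $47,150.00 / (1 + 0.1066)^7
Discount factor: (1.1066)^7 = 2.032051
PV = $47,150.00 / 2.032051 = $23,203.15

$23,203.15


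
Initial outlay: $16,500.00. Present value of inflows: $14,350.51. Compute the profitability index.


Formula: PI = PV(cash flows) / initial investment
Substituting: PI = $14,350.51 / $16,500.00
PI = 0.8697

0.8697


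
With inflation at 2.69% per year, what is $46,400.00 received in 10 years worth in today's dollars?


Formula: Real value = nominal / (1 + inflation)^years
Price level: (1 + 0.0269)^10 = 1.304012
Real value = $46,400.00 / 1.304012 = $35,582.50

$35,582.50


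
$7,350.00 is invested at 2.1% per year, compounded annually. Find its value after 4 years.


Formula: FV = P * (1 + r)^n
Substituting: FV = $7,350.00 * (1 + 0.021)^4
Growth factor: (1.021)^4 = 1.086683
FV = $7,350.00 * 1.086683 = $7,987.12

$7,987.12


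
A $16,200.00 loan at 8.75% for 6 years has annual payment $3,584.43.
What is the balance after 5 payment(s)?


Formula: Balance = PV*(1+r)^k - PMT*((1+r)^k - 1)/r
Growth: (1 + 0.0875)^5 = 1.52106
Accumulated factor: ((1+r)^k - 1)/r = 5.954971
Balance = $16,200.00 * 1.52106 - $3,584.43 * 5.954971
Balance = $3,296.00

$3,296.00


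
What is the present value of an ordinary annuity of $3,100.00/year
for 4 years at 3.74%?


Formula: PV = PMT * (1 - (1+r)^(-n)) / r
Discount factor: (1 + 0.0374)^(-4) = 0.863406
Bracket: 1 - 0.863406 = 0.136594
PV = $3,100.00 * 0.136594 / 0.0374 = $11,321.97

$11,321.97


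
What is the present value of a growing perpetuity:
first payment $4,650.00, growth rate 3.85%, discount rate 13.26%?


Formula: PV = C / (r - g)
Spread: r - g = 0.1326 - 0.0385 = 0.0941
Substituting: PV = $4,650.00 / 0.0941
PV = $49,415.52

$49,415.52
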